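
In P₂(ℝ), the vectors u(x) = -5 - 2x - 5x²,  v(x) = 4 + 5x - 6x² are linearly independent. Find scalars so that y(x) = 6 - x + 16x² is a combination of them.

y = -2u - v

Work in coordinates with respect to the standard basis {1, x, x²}.
Set up the augmented matrix [u | v | y] and row-reduce.
Back-substitution yields (α₁, α₂) = (-2, -1).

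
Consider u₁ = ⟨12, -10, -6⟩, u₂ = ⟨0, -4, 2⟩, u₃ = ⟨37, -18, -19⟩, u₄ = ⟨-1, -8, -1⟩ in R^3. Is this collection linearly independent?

There are 4 vectors in a 3-dimensional space, so they cannot be linearly independent.

linearly dependent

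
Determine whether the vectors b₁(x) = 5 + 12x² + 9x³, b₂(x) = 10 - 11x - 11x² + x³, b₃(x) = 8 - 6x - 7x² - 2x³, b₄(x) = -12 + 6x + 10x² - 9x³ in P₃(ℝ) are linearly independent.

linearly independent

Take coordinates with respect to the standard basis {1, x, …, x³}.
Row-reduce the matrix whose columns are b₁, b₂, b₃, b₄.
The reduction yields 4 nonzero rows, so the rank is 4.
Since rank = 4 (the number of vectors), the set is linearly independent.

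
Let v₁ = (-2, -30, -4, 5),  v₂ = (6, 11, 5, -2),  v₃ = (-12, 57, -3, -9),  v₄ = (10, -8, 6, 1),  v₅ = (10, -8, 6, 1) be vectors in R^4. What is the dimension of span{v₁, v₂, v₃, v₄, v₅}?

2

Form the matrix with v₁, v₂, v₃, v₄, v₅ as columns and reduce.
Exactly 2 pivots survive; hence the rank is 2.
(With 5 elements in a 4-dimensional space the rank is at most 4.)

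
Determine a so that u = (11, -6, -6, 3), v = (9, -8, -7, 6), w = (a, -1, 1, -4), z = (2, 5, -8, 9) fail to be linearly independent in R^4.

The set is linearly dependent precisely when det[u; v; w; z] = 0.
Expanding, det = 1050 - 225*a.
Setting this to zero gives a = 14/3.

a = 14/3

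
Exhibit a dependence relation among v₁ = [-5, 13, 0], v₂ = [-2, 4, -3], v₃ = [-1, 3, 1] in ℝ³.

Solve the homogeneous system with v₁, v₂, v₃ as columns by row-reducing the coefficient matrix.
One solution (up to scaling) is (1, -1, -3).

v₁ - v₂ - 3v₃ = 0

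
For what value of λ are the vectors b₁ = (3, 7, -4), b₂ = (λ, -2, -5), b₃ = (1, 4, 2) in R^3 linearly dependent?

Place the vectors as rows of a 3×3 matrix; dependence ⇔ determinant zero.
Cofactor expansion gives det = 5 - 30*λ.
Setting this to zero gives λ = 1/6.

λ = 1/6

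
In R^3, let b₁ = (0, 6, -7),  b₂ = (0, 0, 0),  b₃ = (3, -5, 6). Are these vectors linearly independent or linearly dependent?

One of the vectors is the zero vector, so the set is linearly dependent.

linearly dependent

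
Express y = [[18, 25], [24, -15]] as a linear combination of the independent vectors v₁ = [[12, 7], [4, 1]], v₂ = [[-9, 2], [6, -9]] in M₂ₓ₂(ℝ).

Work in coordinates with respect to the standard basis {E₁₁, E₁₂, E₂₁, E₂₂}.
Solve the system with v₁, v₂ as columns and y as the right-hand side.
The system has the unique solution (a₁, a₂) = (3, 2).

y = 3v₁ + 2v₂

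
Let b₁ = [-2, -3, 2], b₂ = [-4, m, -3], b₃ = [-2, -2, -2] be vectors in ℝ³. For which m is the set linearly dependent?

The set is linearly dependent precisely when det[b₁; b₂; b₃] = 0.
The determinant works out to 8*m + 34.
Solving 8*m + 34 = 0 yields m = -17/4.

m = -17/4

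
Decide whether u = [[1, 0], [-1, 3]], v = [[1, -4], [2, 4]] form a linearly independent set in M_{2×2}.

Write each element as a coordinate vector in ℝ⁴ using {E₁₁, E₁₂, E₂₁, E₂₂}.
Row-reduce the matrix whose columns are u, v.
The reduction yields 2 nonzero rows, so the rank is 2.
Since rank = 2 (the number of vectors), the set is linearly independent.

linearly independent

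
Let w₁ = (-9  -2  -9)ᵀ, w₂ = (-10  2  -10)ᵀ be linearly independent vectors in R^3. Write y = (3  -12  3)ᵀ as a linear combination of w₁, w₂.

Write y = α₁w₁ + α₂w₂ and equate components.
Row-reducing the augmented matrix gives the unique coefficients (α₁, α₂) = (3, -3).

y = 3w₁ - 3w₂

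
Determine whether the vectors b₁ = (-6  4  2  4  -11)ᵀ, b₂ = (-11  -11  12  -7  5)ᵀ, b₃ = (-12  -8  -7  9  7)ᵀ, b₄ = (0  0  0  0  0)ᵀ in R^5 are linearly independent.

linearly dependent

One of the vectors is the zero vector, so the set is linearly dependent.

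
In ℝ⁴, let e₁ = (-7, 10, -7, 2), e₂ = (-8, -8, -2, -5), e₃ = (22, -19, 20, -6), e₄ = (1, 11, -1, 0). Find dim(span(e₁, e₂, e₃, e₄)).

Form the matrix with e₁, e₂, e₃, e₄ as columns and reduce.
There are 3 pivot columns, so rank = 3.

3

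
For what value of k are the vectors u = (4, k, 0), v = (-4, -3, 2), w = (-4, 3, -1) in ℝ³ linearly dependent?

The vectors are dependent exactly when the determinant of the matrix with rows u, v, w vanishes.
The determinant works out to -12*k - 12.
This vanishes exactly when k = -1.

k = -1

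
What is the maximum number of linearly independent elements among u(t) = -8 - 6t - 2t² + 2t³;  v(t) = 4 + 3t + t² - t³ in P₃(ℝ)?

1

Represent each element by its coordinate vector in ℝ⁴.
Put the 4×2 matrix [u|v] into echelon form.
Exactly 1 pivot survives; hence the rank is 1.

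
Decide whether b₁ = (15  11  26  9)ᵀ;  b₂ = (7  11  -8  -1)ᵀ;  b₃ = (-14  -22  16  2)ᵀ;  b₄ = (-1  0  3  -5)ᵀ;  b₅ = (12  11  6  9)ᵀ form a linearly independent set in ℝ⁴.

linearly dependent

There are 5 vectors in a 4-dimensional space, so they cannot be linearly independent.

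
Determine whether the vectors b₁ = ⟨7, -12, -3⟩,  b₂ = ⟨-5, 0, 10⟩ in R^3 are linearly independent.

linearly independent

Place the vectors as rows of a 2×3 matrix and reduce to echelon form.
The reduction yields 2 nonzero rows, so the rank is 2.
Since rank = 2 (the number of vectors), the set is linearly independent.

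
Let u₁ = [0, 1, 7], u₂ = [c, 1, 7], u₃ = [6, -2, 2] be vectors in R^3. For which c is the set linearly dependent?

The vectors are dependent exactly when the determinant of the matrix with rows u₁, u₂, u₃ vanishes.
Expanding, det = -16*c.
Setting this to zero gives c = 0.

c = 0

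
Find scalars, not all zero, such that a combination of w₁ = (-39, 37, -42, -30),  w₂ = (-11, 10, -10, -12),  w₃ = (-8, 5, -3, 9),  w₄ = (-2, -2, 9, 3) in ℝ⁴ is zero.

w₁ - 3w₂ - w₃ + w₄ = 0

Write the vectors as columns of a matrix and find a nonzero vector in its null space.
A generator of the null space is (1, -3, -1, 1).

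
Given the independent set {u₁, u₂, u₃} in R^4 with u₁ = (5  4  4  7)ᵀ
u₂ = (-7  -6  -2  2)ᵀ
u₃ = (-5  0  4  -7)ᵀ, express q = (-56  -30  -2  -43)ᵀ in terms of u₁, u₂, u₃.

Write q = c₁u₁ + … + c₃u₃ and equate components.
Back-substitution yields (c₁, c₂, c₃) = (-3, 3, 4).

q = -3u₁ + 3u₂ + 4u₃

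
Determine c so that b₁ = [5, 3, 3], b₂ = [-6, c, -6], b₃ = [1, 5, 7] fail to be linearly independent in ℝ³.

The vectors are dependent exactly when the determinant of the matrix with rows b₁, b₂, b₃ vanishes.
The determinant works out to 32*c + 168.
This vanishes exactly when c = -21/4.

c = -21/4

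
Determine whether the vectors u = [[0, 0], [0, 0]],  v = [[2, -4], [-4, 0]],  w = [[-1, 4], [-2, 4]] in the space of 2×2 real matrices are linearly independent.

linearly dependent

Write each element as a coordinate vector in ℝ⁴ using {E₁₁, E₁₂, E₂₁, E₂₂}.
One of the vectors is the zero vector, so the set is linearly dependent.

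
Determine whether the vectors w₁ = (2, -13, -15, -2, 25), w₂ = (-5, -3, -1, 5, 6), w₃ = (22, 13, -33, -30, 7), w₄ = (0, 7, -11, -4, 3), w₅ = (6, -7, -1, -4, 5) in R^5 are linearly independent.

Form the 5×5 matrix with these as columns; its determinant is 0.
A zero determinant means the columns are linearly dependent.

linearly dependent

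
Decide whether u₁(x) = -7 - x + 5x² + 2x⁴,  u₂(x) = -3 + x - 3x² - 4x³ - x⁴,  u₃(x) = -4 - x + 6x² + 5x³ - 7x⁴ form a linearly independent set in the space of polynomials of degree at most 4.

Write each element as a coordinate vector in ℝ⁵ using {1, x, …, x⁴}.
Row-reduce the matrix whose columns are u₁, u₂, u₃.
The reduction yields 3 nonzero rows, so the rank is 3.
Since rank = 3 (the number of vectors), the set is linearly independent.

linearly independent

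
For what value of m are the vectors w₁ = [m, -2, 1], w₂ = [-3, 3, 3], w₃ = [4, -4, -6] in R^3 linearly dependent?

m = 2

The vectors are dependent exactly when the determinant of the matrix with rows w₁, w₂, w₃ vanishes.
The determinant works out to 12 - 6*m.
Setting this to zero gives m = 2.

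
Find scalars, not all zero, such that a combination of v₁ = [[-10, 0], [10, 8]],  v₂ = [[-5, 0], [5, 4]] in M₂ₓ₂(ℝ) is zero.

v₁ - 2v₂ = 0

Pass to coordinate vectors relative to the basis {E₁₁, E₁₂, E₂₁, E₂₂}.
Solve the homogeneous system with v₁, v₂ as columns by row-reducing the coefficient matrix.
One solution (up to scaling) is (1, -2).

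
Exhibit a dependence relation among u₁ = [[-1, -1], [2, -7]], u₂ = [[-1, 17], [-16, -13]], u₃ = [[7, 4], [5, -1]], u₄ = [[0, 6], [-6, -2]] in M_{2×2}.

Write each element as a vector in ℝ⁴ using {E₁₁, E₁₂, E₂₁, E₂₂}.
Row-reduce the matrix with u₁, u₂, u₃, u₄ as columns; the null space gives the coefficients.
The free variable yields coefficients (1, -1, 0, 3) (any nonzero multiple also works).

u₁ - u₂ + 3u₄ = 0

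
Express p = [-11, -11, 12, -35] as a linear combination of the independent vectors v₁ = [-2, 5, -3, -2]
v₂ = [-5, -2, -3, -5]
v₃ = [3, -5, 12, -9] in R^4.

Solve the system with v₁, v₂, v₃ as columns and p as the right-hand side.
Back-substitution yields (a₁, a₂, a₃) = (1, 3, 2).

p = v₁ + 3v₂ + 2v₃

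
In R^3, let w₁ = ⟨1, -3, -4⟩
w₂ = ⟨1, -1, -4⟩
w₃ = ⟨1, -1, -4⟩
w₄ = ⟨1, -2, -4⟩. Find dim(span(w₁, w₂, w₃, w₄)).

Apply Gaussian elimination to the matrix whose rows are w₁, w₂, w₃, w₄.
Exactly 2 pivots survive; hence the rank is 2.
(With 4 elements in a 3-dimensional space the rank is at most 3.)

dim = 2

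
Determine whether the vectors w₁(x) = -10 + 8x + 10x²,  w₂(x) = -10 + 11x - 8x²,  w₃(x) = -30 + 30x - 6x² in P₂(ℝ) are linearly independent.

Take coordinates with respect to the standard basis {1, x, x²}.
Form the 3×3 matrix with these as columns; its determinant is 0.
A zero determinant means the columns are linearly dependent.

linearly dependent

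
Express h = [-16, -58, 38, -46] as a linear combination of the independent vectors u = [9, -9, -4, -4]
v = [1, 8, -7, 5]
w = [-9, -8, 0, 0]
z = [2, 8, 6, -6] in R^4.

h = 2u - 4v + 4w + 3z

Solve the system with u, v, w, z as columns and h as the right-hand side.
The system has the unique solution (a₁, …, a₄) = (2, -4, 4, 3).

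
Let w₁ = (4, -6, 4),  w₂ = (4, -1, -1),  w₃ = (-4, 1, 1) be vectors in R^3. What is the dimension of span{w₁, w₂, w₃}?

Put the 3×3 matrix [w₁|w₂|w₃] into echelon form.
Exactly 2 pivots survive; hence the rank is 2.

2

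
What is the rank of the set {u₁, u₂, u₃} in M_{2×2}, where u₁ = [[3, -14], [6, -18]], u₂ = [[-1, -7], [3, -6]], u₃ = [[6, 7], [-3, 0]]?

Use coordinates relative to {E₁₁, E₁₂, E₂₁, E₂₂}.
Form the matrix with u₁, u₂, u₃ as columns and reduce.
Reduction leaves 2 leading entries, giving rank 2.

2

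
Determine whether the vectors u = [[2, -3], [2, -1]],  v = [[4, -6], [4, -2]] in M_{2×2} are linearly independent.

Take coordinates with respect to the standard basis {E₁₁, E₁₂, E₂₁, E₂₂}.
One vector is a scalar multiple of another, so the set is dependent.

linearly dependent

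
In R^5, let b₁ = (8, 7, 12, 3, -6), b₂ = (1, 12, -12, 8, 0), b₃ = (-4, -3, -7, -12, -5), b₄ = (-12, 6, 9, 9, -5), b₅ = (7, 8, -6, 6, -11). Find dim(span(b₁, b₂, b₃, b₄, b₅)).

dim = 5

Put the 5×5 matrix [b₁|b₂|b₃|b₄|b₅] into echelon form.
The echelon form has 5 nonzero rows, so the rank is 5.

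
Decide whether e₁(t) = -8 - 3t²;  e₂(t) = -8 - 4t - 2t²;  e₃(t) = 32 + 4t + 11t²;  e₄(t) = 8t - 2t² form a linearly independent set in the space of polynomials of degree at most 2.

Write each element as a coordinate vector in ℝ³ using {1, t, t²}.
There are 4 vectors in a 3-dimensional space, so they cannot be linearly independent.

linearly dependent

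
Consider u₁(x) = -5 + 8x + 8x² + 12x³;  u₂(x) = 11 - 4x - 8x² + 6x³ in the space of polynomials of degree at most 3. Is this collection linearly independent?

Take coordinates with respect to the standard basis {1, x, …, x³}.
Place the vectors as rows of a 2×4 matrix and reduce to echelon form.
The reduction yields 2 nonzero rows, so the rank is 2.
Since rank = 2 (the number of vectors), the set is linearly independent.

linearly independent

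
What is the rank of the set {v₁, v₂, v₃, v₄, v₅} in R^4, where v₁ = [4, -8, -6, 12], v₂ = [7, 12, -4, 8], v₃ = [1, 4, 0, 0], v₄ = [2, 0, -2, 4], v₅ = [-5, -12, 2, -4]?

Form the matrix with v₁, v₂, v₃, v₄, v₅ as columns and reduce.
Reduction leaves 2 leading entries, giving rank 2.
(With 5 elements in a 4-dimensional space the rank is at most 4.)

rank 2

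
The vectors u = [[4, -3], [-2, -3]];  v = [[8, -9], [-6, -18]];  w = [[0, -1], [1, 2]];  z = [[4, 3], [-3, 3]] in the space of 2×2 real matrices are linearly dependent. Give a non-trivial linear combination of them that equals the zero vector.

Take coordinates with respect to {E₁₁, E₁₂, E₂₁, E₂₂}.
Write the vectors as columns of a matrix and find a nonzero vector in its null space.
A generator of the null space is (3, -1, -3, -1).

3u - v - 3w - z = 0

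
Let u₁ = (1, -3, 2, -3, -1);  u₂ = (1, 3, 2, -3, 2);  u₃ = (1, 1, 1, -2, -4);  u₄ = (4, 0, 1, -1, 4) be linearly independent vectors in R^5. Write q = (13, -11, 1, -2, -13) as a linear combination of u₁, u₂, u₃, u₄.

q = u₁ - 4u₂ + 4u₃ + 3u₄

Solve the system with u₁, u₂, u₃, u₄ as columns and q as the right-hand side.
Back-substitution yields (c₁, …, c₄) = (1, -4, 4, 3).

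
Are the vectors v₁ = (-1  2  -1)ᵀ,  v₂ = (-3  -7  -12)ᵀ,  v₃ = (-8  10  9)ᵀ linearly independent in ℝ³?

linearly independent

Place the vectors as rows of a 3×3 matrix and reduce to echelon form.
The reduction yields 3 nonzero rows, so the rank is 3.
Since rank = 3 (the number of vectors), the set is linearly independent.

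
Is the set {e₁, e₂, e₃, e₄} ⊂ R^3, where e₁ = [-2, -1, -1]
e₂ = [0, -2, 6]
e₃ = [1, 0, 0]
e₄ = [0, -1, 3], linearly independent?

linearly dependent

There are 4 vectors in a 3-dimensional space, so they cannot be linearly independent.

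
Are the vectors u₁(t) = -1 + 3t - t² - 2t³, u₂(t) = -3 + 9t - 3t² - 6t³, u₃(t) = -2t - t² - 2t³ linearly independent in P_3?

Take coordinates with respect to the standard basis {1, t, …, t³}.
Place the vectors as rows of a 3×4 matrix and reduce to echelon form.
The reduction yields 2 nonzero rows, so the rank is 2.
Since rank 2 < 3, the set is linearly dependent.

linearly dependent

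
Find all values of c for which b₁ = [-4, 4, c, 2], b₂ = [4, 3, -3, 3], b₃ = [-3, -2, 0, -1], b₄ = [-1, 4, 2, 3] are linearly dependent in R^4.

The set is linearly dependent precisely when det[b₁; b₂; b₃; b₄] = 0.
Expanding, det = 120 - 20*c.
Solving 120 - 20*c = 0 yields c = 6.

c = 6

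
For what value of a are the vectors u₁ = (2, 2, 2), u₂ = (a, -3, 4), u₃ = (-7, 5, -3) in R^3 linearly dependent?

a = 15/2

Place the vectors as rows of a 3×3 matrix; dependence ⇔ determinant zero.
The determinant works out to 16*a - 120.
This vanishes exactly when a = 15/2.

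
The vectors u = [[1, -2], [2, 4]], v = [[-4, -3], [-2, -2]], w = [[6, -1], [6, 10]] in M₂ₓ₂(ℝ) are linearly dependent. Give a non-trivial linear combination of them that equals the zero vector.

2u - v - w = 0

Write each element as a vector in ℝ⁴ using {E₁₁, E₁₂, E₂₁, E₂₂}.
Write the vectors as columns of a matrix and find a nonzero vector in its null space.
A generator of the null space is (2, -1, -1).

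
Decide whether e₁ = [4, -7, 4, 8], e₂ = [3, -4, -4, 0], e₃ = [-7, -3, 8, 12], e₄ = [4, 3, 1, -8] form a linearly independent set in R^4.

Place the vectors as rows of a 4×4 matrix and reduce to echelon form.
The reduction yields 4 nonzero rows, so the rank is 4.
Since rank = 4 (the number of vectors), the set is linearly independent.

linearly independent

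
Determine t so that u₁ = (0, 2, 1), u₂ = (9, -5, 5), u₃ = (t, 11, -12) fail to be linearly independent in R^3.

The vectors are dependent exactly when the determinant of the matrix with rows u₁, u₂, u₃ vanishes.
Expanding, det = 15*t + 315.
This vanishes exactly when t = -21.

t = -21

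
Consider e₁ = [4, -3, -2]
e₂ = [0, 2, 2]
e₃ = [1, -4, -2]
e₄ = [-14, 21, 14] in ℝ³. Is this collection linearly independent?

There are 4 vectors in a 3-dimensional space, so they cannot be linearly independent.

linearly dependent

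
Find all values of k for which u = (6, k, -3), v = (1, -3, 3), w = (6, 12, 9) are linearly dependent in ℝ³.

Dependence holds iff the 3×3 matrix [u v w] is singular.
The determinant works out to 9*k - 468.
Solving 9*k - 468 = 0 yields k = 52.

k = 52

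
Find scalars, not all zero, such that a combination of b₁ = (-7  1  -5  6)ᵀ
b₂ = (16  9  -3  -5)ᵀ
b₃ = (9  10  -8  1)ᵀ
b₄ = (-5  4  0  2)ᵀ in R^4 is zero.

b₁ + b₂ - b₃ = 0

Set up α₁b₁ + … + α₄b₄ = 0 and solve the homogeneous system.
One solution (up to scaling) is (1, 1, -1, 0).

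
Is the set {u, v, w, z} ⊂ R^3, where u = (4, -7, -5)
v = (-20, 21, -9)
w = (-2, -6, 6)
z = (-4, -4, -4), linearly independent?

linearly dependent

There are 4 vectors in a 3-dimensional space, so they cannot be linearly independent.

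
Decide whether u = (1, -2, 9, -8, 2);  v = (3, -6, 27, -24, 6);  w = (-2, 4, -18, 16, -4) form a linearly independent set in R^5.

Row-reduce the matrix whose columns are u, v, w.
The reduction yields 1 nonzero row, so the rank is 1.
Since rank 1 < 3, the set is linearly dependent.
Indeed 3u - v = 0.

linearly dependent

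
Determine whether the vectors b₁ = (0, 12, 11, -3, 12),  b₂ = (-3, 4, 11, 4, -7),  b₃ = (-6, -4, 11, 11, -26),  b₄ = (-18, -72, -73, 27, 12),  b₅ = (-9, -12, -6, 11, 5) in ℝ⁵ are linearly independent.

linearly dependent

Row-reduce the matrix whose columns are b₁, b₂, b₃, b₄, b₅.
The reduction yields 3 nonzero rows, so the rank is 3.
Since rank 3 < 5, the set is linearly dependent.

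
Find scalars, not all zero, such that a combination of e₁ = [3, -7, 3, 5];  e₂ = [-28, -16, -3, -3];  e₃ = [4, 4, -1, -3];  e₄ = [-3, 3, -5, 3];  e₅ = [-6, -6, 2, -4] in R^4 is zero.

e₂ + e₃ - 2e₄ - 3e₅ = 0

Solve the homogeneous system with e₁, e₂, e₃, e₄, e₅ as columns by row-reducing the coefficient matrix.
The free variable yields coefficients (0, 1, 1, -2, -3) (any nonzero multiple also works).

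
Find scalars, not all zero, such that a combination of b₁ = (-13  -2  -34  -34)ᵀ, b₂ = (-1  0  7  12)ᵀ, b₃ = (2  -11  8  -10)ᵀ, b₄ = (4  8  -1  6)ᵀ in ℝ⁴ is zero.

b₁ + 3b₂ + 2b₃ + 3b₄ = 0

Row-reduce the matrix with b₁, b₂, b₃, b₄ as columns; the null space gives the coefficients.
One solution (up to scaling) is (1, 3, 2, 3).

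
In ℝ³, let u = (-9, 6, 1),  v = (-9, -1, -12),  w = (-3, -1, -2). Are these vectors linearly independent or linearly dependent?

Form the 3×3 matrix with these as columns; its determinant is 204.
A nonzero determinant means the columns are linearly independent.

linearly independent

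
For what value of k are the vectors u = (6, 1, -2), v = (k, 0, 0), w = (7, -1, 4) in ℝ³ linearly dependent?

k = 0

The vectors are dependent exactly when the determinant of the matrix with rows u, v, w vanishes.
Cofactor expansion gives det = -2*k.
This vanishes exactly when k = 0.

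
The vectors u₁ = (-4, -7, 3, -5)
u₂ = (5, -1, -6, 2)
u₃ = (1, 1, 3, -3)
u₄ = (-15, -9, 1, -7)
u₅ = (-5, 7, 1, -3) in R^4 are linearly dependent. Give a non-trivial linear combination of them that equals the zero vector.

Write the vectors as columns of a matrix and find a nonzero vector in its null space.
The free variable yields coefficients (2, 0, -2, -1, 1) (any nonzero multiple also works).

2u₁ - 2u₃ - u₄ + u₅ = 0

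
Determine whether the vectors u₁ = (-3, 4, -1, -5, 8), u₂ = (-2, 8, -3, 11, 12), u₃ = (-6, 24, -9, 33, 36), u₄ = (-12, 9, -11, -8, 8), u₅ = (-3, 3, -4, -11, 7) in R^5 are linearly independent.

linearly dependent

One vector is a scalar multiple of another, so the set is dependent.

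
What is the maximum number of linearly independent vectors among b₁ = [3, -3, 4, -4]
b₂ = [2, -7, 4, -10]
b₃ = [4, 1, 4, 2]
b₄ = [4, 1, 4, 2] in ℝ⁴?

Row-reduce the 4×4 matrix with these as rows.
The echelon form has 2 nonzero rows, so the rank is 2.

2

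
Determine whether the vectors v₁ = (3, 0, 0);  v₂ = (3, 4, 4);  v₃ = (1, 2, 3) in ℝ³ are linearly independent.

linearly independent

Form the 3×3 matrix with these as columns; its determinant is 12.
A nonzero determinant means the columns are linearly independent.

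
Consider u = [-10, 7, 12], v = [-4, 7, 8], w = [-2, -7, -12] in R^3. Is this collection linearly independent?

Place the vectors as rows of a 3×3 matrix and reduce to echelon form.
The reduction yields 3 nonzero rows, so the rank is 3.
Since rank = 3 (the number of vectors), the set is linearly independent.

linearly independent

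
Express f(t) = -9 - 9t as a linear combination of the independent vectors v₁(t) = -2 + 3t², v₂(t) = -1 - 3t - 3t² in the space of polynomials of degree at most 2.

Identify each element with its coordinate vector in ℝ³ via {1, t, t²}.
Since v₁, v₂ are independent, the coefficients expressing f are uniquely determined by a linear system.
Back-substitution yields (a₁, a₂) = (3, 3).

f = 3v₁ + 3v₂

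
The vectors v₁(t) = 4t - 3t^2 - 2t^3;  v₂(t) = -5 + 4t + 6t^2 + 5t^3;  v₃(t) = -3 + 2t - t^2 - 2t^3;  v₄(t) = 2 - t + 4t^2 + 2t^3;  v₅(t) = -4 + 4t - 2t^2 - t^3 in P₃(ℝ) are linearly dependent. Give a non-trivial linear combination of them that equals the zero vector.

Pass to coordinate vectors relative to the basis {1, t, …, t^3}.
Set up α₁v₁ + … + α₅v₅ = 0 and solve the homogeneous system.
One solution (up to scaling) is (1, 1, 1, -2, -3).

v₁ + v₂ + v₃ - 2v₄ - 3v₅ = 0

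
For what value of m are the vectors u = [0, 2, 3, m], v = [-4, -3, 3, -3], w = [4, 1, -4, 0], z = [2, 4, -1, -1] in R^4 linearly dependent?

m = 59/3

The set is linearly dependent precisely when det[u; v; w; z] = 0.
Cofactor expansion gives det = 6*m - 118.
Solving 6*m - 118 = 0 yields m = 59/3.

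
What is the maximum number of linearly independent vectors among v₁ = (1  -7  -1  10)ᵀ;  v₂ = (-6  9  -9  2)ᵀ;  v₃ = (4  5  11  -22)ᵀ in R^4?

Apply Gaussian elimination to the matrix whose rows are v₁, v₂, v₃.
Reduction leaves 2 leading entries, giving rank 2.

2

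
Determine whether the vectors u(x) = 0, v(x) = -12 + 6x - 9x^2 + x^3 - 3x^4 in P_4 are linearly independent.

Write each element as a coordinate vector in ℝ⁵ using {1, x, …, x^4}.
One of the vectors is the zero vector, so the set is linearly dependent.

linearly dependent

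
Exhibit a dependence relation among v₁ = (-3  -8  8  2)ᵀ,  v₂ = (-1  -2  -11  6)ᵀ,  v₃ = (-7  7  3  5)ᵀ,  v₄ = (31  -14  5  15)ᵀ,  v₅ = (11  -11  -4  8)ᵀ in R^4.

v₁ + 2v₂ - v₃ + v₄ - 3v₅ = 0

Solve the homogeneous system with v₁, v₂, v₃, v₄, v₅ as columns by row-reducing the coefficient matrix.
The free variable yields coefficients (1, 2, -1, 1, -3) (any nonzero multiple also works).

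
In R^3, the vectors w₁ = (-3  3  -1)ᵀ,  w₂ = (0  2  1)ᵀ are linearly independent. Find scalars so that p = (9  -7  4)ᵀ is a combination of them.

Since w₁, w₂ are independent, the coefficients expressing p are uniquely determined by a linear system.
Row-reducing the augmented matrix gives the unique coefficients (a₁, a₂) = (-3, 1).

p = -3w₁ + w₂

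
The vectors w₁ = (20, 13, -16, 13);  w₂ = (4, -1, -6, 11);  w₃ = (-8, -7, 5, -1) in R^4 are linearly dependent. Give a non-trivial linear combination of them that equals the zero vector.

Solve the homogeneous system with w₁, w₂, w₃ as columns by row-reducing the coefficient matrix.
The free variable yields coefficients (1, -1, 2) (any nonzero multiple also works).

w₁ - w₂ + 2w₃ = 0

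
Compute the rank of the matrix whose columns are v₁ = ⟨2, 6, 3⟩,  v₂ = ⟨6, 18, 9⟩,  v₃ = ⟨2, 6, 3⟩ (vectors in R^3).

Row-reduce the 3×3 matrix with these as rows.
The echelon form has 1 nonzero row, so the rank is 1.

1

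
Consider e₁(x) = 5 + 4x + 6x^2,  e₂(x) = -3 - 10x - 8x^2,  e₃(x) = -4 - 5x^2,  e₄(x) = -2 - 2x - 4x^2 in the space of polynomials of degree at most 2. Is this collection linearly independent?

linearly dependent

Take coordinates with respect to the standard basis {1, x, x^2}.
There are 4 vectors in a 3-dimensional space, so they cannot be linearly independent.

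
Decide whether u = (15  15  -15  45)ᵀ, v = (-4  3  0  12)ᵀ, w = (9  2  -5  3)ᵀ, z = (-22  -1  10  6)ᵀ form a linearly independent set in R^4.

Place the vectors as rows of a 4×4 matrix and reduce to echelon form.
The reduction yields 2 nonzero rows, so the rank is 2.
Since rank 2 < 4, the set is linearly dependent.

linearly dependent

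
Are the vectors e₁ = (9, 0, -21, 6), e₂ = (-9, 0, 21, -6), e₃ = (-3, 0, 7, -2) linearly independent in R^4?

linearly dependent

Row-reduce the matrix whose columns are e₁, e₂, e₃.
The reduction yields 1 nonzero row, so the rank is 1.
Since rank 1 < 3, the set is linearly dependent.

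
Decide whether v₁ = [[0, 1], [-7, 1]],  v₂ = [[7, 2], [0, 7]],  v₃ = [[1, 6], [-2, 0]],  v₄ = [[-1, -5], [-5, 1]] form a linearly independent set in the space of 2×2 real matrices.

Take coordinates with respect to the standard basis {E₁₁, E₁₂, E₂₁, E₂₂}.
Form the 4×4 matrix with these as columns; its determinant is 0.
A zero determinant means the columns are linearly dependent.
Indeed v₁ - v₃ - v₄ = 0.

linearly dependent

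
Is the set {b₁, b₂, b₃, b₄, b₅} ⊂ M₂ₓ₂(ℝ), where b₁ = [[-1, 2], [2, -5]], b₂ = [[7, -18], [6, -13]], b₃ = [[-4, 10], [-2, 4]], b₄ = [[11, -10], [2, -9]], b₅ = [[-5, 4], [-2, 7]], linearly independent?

linearly dependent

Write each element as a coordinate vector in ℝ⁴ using {E₁₁, E₁₂, E₂₁, E₂₂}.
There are 5 vectors in a 4-dimensional space, so they cannot be linearly independent.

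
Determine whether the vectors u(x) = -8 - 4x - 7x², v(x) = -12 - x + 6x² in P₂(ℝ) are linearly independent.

Write each element as a coordinate vector in ℝ³ using {1, x, x²}.
Row-reduce the matrix whose columns are u, v.
The reduction yields 2 nonzero rows, so the rank is 2.
Since rank = 2 (the number of vectors), the set is linearly independent.

linearly independent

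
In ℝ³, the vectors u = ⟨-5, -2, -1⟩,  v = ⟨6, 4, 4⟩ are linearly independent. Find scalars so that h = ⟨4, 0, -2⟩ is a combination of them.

Solve the system with u, v as columns and h as the right-hand side.
Back-substitution yields (a₁, a₂) = (-2, -1).

h = -2u - v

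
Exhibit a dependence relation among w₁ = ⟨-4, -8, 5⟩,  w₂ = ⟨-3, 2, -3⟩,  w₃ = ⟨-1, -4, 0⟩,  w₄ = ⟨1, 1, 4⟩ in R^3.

Set up α₁w₁ + … + α₄w₄ = 0 and solve the homogeneous system.
One solution (up to scaling) is (1, -1, -3, -2).

w₁ - w₂ - 3w₃ - 2w₄ = 0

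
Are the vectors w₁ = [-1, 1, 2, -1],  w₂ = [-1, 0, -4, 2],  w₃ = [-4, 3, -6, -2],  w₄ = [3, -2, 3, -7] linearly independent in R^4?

Place the vectors as rows of a 4×4 matrix and reduce to echelon form.
The reduction yields 4 nonzero rows, so the rank is 4.
Since rank = 4 (the number of vectors), the set is linearly independent.

linearly independent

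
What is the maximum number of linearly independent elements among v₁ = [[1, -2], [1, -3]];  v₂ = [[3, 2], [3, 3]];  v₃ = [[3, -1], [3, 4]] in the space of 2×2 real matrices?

Use coordinates relative to {E₁₁, E₁₂, E₂₁, E₂₂}.
Row-reduce the 3×4 matrix with these as rows.
Reduction leaves 3 leading entries, giving rank 3.

3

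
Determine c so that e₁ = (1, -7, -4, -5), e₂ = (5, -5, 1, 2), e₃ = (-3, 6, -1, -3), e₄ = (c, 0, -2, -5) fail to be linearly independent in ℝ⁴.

The vectors are dependent exactly when the determinant of the matrix with rows e₁, e₂, e₃, e₄ vanishes.
Expanding, det = 105 - 24*c.
Solving 105 - 24*c = 0 yields c = 35/8.

c = 35/8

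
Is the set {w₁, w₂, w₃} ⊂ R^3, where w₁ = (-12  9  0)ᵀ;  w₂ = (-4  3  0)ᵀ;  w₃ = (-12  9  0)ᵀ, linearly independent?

The matrix [w₁|w₂|w₃] has determinant 0.
A zero determinant means the columns are linearly dependent.
Indeed w₁ - 3w₂ = 0.

linearly dependent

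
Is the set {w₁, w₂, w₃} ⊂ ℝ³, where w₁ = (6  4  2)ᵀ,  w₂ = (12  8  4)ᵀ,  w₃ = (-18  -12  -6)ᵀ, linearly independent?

One vector is a scalar multiple of another, so the set is dependent.

linearly dependent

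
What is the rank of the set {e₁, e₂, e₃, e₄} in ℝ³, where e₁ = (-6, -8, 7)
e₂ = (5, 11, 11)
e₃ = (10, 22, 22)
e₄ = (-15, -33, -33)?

Put the 3×4 matrix [e₁|e₂|e₃|e₄] into echelon form.
Exactly 2 pivots survive; hence the rank is 2.
(With 4 elements in a 3-dimensional space the rank is at most 3.)

2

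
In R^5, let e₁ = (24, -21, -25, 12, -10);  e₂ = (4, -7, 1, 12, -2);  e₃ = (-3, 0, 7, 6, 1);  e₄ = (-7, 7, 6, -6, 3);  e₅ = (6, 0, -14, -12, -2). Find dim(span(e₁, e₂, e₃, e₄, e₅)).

dim = 2

Row-reduce the 5×5 matrix with these as rows.
Reduction leaves 2 leading entries, giving rank 2.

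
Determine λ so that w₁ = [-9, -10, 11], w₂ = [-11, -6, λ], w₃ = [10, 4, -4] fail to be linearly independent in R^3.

λ = 25/4

Dependence holds iff the 3×3 matrix [w₁ w₂ w₃] is singular.
The determinant works out to 400 - 64*λ.
Setting this to zero gives λ = 25/4.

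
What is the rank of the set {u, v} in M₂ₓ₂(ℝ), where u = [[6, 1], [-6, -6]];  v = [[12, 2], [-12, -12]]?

1

Pass to coordinate vectors with respect to the basis {E₁₁, E₁₂, E₂₁, E₂₂}.
Form the matrix with u, v as columns and reduce.
The echelon form has 1 nonzero row, so the rank is 1.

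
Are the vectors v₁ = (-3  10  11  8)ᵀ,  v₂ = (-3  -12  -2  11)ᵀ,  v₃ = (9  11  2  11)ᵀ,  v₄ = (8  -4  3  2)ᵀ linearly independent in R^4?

Row-reduce the matrix whose columns are v₁, v₂, v₃, v₄.
The reduction yields 4 nonzero rows, so the rank is 4.
Since rank = 4 (the number of vectors), the set is linearly independent.

linearly independent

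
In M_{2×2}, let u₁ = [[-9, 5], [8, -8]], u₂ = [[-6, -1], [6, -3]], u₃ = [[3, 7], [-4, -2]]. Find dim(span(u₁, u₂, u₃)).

Pass to coordinate vectors with respect to the basis {E₁₁, E₁₂, E₂₁, E₂₂}.
Row-reduce the 3×4 matrix with these as rows.
Exactly 2 pivots survive; hence the rank is 2.

2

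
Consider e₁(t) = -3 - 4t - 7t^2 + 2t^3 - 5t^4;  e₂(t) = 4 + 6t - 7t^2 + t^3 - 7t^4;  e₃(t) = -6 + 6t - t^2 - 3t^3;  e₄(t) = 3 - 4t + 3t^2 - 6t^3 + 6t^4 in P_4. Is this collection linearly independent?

Take coordinates with respect to the standard basis {1, t, …, t^4}.
Row-reduce the matrix whose columns are e₁, e₂, e₃, e₄.
The reduction yields 4 nonzero rows, so the rank is 4.
Since rank = 4 (the number of vectors), the set is linearly independent.

linearly independent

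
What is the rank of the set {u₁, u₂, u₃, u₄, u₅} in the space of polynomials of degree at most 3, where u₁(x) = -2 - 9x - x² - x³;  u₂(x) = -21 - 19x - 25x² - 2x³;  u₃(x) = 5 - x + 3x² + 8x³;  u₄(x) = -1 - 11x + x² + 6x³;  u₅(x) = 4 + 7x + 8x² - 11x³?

Represent each element by its coordinate vector in ℝ⁴.
Put the 4×5 matrix [u₁|u₂|u₃|u₄|u₅] into echelon form.
Exactly 4 pivots survive; hence the rank is 4.
(With 5 elements in a 4-dimensional space the rank is at most 4.)

rank 4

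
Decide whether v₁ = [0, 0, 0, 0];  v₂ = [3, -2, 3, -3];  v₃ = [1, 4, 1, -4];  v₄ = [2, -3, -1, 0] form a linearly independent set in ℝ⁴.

linearly dependent

One of the vectors is the zero vector, so the set is linearly dependent.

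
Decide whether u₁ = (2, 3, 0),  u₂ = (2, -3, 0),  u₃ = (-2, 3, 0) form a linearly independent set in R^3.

Row-reduce the matrix whose columns are u₁, u₂, u₃.
The reduction yields 2 nonzero rows, so the rank is 2.
Since rank 2 < 3, the set is linearly dependent.
Indeed u₂ + u₃ = 0.

linearly dependent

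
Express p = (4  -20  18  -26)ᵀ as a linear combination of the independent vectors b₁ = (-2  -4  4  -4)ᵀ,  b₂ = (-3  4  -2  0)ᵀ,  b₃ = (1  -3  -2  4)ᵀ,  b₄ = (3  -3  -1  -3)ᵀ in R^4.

Write p = α₁b₁ + … + α₄b₄ and equate components.
Row-reducing the augmented matrix gives the unique coefficients (α₁, …, α₄) = (3, -2, -2, 2).

p = 3b₁ - 2b₂ - 2b₃ + 2b₄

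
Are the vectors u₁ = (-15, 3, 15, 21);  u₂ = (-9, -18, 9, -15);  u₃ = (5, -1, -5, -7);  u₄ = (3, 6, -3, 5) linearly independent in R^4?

linearly dependent

One vector is a scalar multiple of another, so the set is dependent.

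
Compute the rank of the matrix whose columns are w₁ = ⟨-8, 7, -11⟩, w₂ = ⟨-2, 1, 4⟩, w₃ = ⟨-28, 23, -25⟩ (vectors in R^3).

Apply Gaussian elimination to the matrix whose rows are w₁, w₂, w₃.
Reduction leaves 2 leading entries, giving rank 2.

rank 2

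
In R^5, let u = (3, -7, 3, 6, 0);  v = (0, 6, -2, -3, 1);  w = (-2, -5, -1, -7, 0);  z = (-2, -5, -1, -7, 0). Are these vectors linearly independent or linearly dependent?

linearly dependent

Two of the vectors are equal, giving an immediate dependence.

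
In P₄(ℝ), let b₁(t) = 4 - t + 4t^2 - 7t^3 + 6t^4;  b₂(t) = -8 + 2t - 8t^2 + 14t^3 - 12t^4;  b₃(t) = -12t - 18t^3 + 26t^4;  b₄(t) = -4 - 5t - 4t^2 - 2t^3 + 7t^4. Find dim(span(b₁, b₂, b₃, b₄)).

Pass to coordinate vectors with respect to the basis {1, t, …, t^4}.
Row-reduce the 4×5 matrix with these as rows.
The echelon form has 2 nonzero rows, so the rank is 2.

dim = 2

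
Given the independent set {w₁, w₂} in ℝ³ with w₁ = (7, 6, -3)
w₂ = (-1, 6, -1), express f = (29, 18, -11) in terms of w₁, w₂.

f = 4w₁ - w₂

Solve the system with w₁, w₂ as columns and f as the right-hand side.
The system has the unique solution (a₁, a₂) = (4, -1).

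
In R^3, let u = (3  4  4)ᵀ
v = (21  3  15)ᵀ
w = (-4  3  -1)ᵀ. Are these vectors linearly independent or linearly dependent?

linearly dependent

Form the 3×3 matrix with these as columns; its determinant is 0.
A zero determinant means the columns are linearly dependent.
Indeed 3u - v - 3w = 0.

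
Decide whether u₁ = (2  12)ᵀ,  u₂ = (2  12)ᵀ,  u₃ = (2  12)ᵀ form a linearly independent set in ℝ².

linearly dependent

There are 3 vectors in a 2-dimensional space, so they cannot be linearly independent.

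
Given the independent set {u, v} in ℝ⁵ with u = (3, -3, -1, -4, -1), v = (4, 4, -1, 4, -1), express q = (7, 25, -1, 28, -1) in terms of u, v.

Write q = a₁u + a₂v and equate components.
The system has the unique solution (a₁, a₂) = (-3, 4).

q = -3u + 4v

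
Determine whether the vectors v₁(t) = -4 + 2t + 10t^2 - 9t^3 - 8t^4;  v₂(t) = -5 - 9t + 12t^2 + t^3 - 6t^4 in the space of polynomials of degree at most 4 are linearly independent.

linearly independent

Take coordinates with respect to the standard basis {1, t, …, t^4}.
Place the vectors as rows of a 2×5 matrix and reduce to echelon form.
The reduction yields 2 nonzero rows, so the rank is 2.
Since rank = 2 (the number of vectors), the set is linearly independent.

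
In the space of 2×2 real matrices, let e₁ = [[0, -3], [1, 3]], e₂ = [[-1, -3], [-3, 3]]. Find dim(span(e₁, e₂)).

Represent each element by its coordinate vector in ℝ⁴.
Put the 4×2 matrix [e₁|e₂] into echelon form.
There are 2 pivot columns, so rank = 2.

dim = 2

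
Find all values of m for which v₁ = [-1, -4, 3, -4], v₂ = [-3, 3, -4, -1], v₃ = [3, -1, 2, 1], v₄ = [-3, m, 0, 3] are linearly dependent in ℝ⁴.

Place the vectors as rows of a 4×4 matrix; dependence ⇔ determinant zero.
Expanding, det = -22*m - 6.
This vanishes exactly when m = -3/11.

m = -3/11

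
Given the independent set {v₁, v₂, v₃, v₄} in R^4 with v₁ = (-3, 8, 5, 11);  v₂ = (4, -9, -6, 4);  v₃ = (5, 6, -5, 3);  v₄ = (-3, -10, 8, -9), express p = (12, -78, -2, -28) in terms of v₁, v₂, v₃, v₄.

p = -v₁ + 4v₂ + v₃ + 4v₄

Set up the augmented matrix [v₁ | v₂ | v₃ | v₄ | p] and row-reduce.
Back-substitution yields (α₁, …, α₄) = (-1, 4, 1, 4).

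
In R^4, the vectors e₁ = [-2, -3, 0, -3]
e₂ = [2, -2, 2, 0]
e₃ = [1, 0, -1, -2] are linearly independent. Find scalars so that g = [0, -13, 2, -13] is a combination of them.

g = 3e₁ + 2e₂ + 2e₃

Solve the system with e₁, e₂, e₃ as columns and g as the right-hand side.
The system has the unique solution (α₁, α₂, α₃) = (3, 2, 2).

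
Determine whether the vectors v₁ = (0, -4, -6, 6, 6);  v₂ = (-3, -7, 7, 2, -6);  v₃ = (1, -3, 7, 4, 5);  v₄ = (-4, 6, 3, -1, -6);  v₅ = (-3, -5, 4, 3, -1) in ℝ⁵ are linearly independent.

Row-reduce the matrix whose columns are v₁, v₂, v₃, v₄, v₅.
The reduction yields 5 nonzero rows, so the rank is 5.
Since rank = 5 (the number of vectors), the set is linearly independent.

linearly independent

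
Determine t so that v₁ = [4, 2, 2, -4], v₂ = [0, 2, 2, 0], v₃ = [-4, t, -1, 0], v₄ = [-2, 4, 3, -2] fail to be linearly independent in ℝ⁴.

The set is linearly dependent precisely when det[v₁; v₂; v₃; v₄] = 0.
Expanding, det = 32*t.
Solving 32*t = 0 yields t = 0.

t = 0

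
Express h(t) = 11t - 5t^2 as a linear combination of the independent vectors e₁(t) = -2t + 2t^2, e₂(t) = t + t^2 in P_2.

h = -4e₁ + 3e₂

Take coordinate vectors relative to {1, t, t^2}.
Write h = α₁e₁ + α₂e₂ and equate components.
Back-substitution yields (α₁, α₂) = (-4, 3).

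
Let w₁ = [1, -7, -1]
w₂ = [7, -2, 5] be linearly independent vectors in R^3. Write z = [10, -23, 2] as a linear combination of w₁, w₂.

Solve the system with w₁, w₂ as columns and z as the right-hand side.
The system has the unique solution (c₁, c₂) = (3, 1).

z = 3w₁ + w₂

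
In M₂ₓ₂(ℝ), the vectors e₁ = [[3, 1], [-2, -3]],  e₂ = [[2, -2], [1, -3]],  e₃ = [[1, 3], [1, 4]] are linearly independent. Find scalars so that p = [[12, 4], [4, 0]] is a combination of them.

Take coordinate vectors relative to {E₁₁, E₁₂, E₂₁, E₂₂}.
Set up the augmented matrix [e₁ | e₂ | e₃ | p] and row-reduce.
The system has the unique solution (α₁, α₂, α₃) = (1, 3, 3).

p = e₁ + 3e₂ + 3e₃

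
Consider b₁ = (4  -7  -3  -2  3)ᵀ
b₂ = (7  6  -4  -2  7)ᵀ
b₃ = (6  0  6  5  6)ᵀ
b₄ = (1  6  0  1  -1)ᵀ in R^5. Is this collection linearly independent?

linearly independent

Row-reduce the matrix whose columns are b₁, b₂, b₃, b₄.
The reduction yields 4 nonzero rows, so the rank is 4.
Since rank = 4 (the number of vectors), the set is linearly independent.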